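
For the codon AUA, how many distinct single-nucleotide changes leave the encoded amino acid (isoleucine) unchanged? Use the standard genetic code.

2

Position 1: none → 0 synonymous.
Position 2: none → 0 synonymous.
Position 3: AUU, AUC → 2 synonymous.
Total: 0 + 0 + 2 = 2.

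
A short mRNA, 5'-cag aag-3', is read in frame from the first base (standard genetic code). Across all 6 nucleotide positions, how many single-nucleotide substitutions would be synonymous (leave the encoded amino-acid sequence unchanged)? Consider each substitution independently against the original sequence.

Codon 1 (CAG, Gln): 1 synonymous substitution.
Codon 2 (AAG, Lys): 1 synonymous substitution.
Total: 1 + 1 = 2.

2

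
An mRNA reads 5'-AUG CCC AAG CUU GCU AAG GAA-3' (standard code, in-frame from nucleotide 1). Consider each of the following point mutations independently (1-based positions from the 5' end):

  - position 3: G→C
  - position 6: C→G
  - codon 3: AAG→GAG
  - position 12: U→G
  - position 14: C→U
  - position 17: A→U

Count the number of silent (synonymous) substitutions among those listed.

Codon 1: AUG (Met) → AUC (Ile) — missense.
Codon 2: CCC (Pro) → CCG (Pro) — synonymous.
Codon 3: AAG (Lys) → GAG (Glu) — missense.
Codon 4: CUU (Leu) → CUG (Leu) — synonymous.
Codon 5: GCU (Ala) → GUU (Val) — missense.
Codon 6: AAG (Lys) → AUG (Met) — missense.
Synonymous: 2 of 6.

2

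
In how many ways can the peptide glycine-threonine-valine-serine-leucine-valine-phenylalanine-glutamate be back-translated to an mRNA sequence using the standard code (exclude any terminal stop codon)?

Gly: 4 codons.
Thr: 4 codons.
Val: 4 codons.
Ser: 6 codons.
Leu: 6 codons.
Val: 4 codons.
Phe: 2 codons.
Glu: 2 codons.
4 × 4 × 4 × 6 × 6 × 4 × 2 × 2 = 36864.

36864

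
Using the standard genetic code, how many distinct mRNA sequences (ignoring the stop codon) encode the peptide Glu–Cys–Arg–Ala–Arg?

Glu: 2 codons.
Cys: 2 codons.
Arg: 6 codons.
Ala: 4 codons.
Arg: 6 codons.
2 × 2 × 6 × 4 × 6 = 576.

576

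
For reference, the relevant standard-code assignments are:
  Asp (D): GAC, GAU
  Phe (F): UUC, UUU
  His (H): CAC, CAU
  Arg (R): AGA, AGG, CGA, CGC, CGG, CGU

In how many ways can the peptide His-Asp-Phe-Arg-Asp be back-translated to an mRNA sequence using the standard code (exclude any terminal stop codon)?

96

His: 2 codons.
Asp: 2 codons.
Phe: 2 codons.
Arg: 6 codons.
Asp: 2 codons.
2 × 2 × 2 × 6 × 2 = 96.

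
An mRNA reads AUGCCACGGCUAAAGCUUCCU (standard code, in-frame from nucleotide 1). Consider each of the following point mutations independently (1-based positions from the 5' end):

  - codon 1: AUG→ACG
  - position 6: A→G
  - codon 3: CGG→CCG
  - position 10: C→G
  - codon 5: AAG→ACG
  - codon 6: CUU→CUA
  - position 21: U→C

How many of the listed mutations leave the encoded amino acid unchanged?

3

Codon 1: AUG (Met) → ACG (Thr) — missense.
Codon 2: CCA (Pro) → CCG (Pro) — synonymous.
Codon 3: CGG (Arg) → CCG (Pro) — missense.
Codon 4: CUA (Leu) → GUA (Val) — missense.
Codon 5: AAG (Lys) → ACG (Thr) — missense.
Codon 6: CUU (Leu) → CUA (Leu) — synonymous.
Codon 7: CCU (Pro) → CCC (Pro) — synonymous.
Synonymous: 3 of 7.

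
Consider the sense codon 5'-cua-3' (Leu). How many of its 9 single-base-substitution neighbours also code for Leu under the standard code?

Position 1: UUA → 1 synonymous.
Position 2: none → 0 synonymous.
Position 3: CUU, CUC, CUG → 3 synonymous.
Total: 1 + 0 + 3 = 4.

4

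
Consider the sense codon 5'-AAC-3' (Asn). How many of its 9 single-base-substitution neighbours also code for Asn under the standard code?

1

Position 1: none → 0 synonymous.
Position 2: none → 0 synonymous.
Position 3: AAT → 1 synonymous.
Total: 0 + 0 + 1 = 1.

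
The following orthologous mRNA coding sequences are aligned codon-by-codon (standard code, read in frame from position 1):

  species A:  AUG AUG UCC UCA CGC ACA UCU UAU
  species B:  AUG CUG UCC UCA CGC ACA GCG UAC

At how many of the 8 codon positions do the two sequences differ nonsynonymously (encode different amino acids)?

2

Codon 1: AUG Met / AUG Met — identical.
Codon 2: AUG Met / CUG Leu — nonsynonymous.
Codon 3: UCC Ser / UCC Ser — identical.
Codon 4: UCA Ser / UCA Ser — identical.
Codon 5: CGC Arg / CGC Arg — identical.
Codon 6: ACA Thr / ACA Thr — identical.
Codon 7: UCU Ser / GCG Ala — nonsynonymous.
Codon 8: UAU Tyr / UAC Tyr — synonymous.
Nonsynonymous differences: 2.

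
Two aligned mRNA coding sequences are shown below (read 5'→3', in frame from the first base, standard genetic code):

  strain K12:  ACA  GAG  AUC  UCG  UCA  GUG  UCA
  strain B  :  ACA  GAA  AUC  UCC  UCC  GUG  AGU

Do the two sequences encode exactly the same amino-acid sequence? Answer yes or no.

Codon 1: ACA Thr / ACA Thr — identical.
Codon 2: GAG Glu / GAA Glu — synonymous.
Codon 3: AUC Ile / AUC Ile — identical.
Codon 4: UCG Ser / UCC Ser — synonymous.
Codon 5: UCA Ser / UCC Ser — synonymous.
Codon 6: GUG Val / GUG Val — identical.
Codon 7: UCA Ser / AGU Ser — synonymous.
Nonsynonymous differences: 0 → same protein.

yes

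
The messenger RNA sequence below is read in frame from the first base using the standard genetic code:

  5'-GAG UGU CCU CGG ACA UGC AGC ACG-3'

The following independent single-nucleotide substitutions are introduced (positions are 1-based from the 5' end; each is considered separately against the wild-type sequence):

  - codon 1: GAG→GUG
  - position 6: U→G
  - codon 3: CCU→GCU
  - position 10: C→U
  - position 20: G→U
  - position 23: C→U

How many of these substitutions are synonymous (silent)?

0

Codon 1: GAG (Glu) → GUG (Val) — missense.
Codon 2: UGU (Cys) → UGG (Trp) — missense.
Codon 3: CCU (Pro) → GCU (Ala) — missense.
Codon 4: CGG (Arg) → UGG (Trp) — missense.
Codon 7: AGC (Ser) → AUC (Ile) — missense.
Codon 8: ACG (Thr) → AUG (Met) — missense.
Synonymous: 0 of 6.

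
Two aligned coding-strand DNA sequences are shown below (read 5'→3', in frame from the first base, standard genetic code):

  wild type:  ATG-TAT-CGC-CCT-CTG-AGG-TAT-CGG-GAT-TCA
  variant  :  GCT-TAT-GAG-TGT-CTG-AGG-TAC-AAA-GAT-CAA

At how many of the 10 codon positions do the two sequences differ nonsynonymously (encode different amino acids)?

5

Codon 1: ATG Met / GCT Ala — nonsynonymous.
Codon 2: TAT Tyr / TAT Tyr — identical.
Codon 3: CGC Arg / GAG Glu — nonsynonymous.
Codon 4: CCT Pro / TGT Cys — nonsynonymous.
Codon 5: CTG Leu / CTG Leu — identical.
Codon 6: AGG Arg / AGG Arg — identical.
Codon 7: TAT Tyr / TAC Tyr — synonymous.
Codon 8: CGG Arg / AAA Lys — nonsynonymous.
Codon 9: GAT Asp / GAT Asp — identical.
Codon 10: TCA Ser / CAA Gln — nonsynonymous.
Nonsynonymous differences: 5.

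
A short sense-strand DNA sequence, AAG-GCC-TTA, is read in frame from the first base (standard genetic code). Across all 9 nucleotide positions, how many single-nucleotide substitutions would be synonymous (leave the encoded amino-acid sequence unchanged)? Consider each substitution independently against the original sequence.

6

Codon 1 (AAG, Lys): 1 synonymous substitution.
Codon 2 (GCC, Ala): 3 synonymous substitutions.
Codon 3 (TTA, Leu): 2 synonymous substitutions.
Total: 1 + 3 + 2 = 6.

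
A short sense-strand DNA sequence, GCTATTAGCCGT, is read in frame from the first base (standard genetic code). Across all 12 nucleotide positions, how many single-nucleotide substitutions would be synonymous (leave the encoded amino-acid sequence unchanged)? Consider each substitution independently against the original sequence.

9

Codon 1 (GCT, Ala): 3 synonymous substitutions.
Codon 2 (ATT, Ile): 2 synonymous substitutions.
Codon 3 (AGC, Ser): 1 synonymous substitution.
Codon 4 (CGT, Arg): 3 synonymous substitutions.
Total: 3 + 2 + 1 + 3 = 9.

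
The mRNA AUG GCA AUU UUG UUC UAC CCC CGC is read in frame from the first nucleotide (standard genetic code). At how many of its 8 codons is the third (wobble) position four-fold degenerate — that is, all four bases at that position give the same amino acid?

Codon 1 AUG (Met): third position 1-fold.
Codon 2 GCA (Ala): third position 4-fold.
Codon 3 AUU (Ile): third position 3-fold.
Codon 4 UUG (Leu): third position 2-fold.
Codon 5 UUC (Phe): third position 2-fold.
Codon 6 UAC (Tyr): third position 2-fold.
Codon 7 CCC (Pro): third position 4-fold.
Codon 8 CGC (Arg): third position 4-fold.
Four-fold degenerate third positions: 3.

3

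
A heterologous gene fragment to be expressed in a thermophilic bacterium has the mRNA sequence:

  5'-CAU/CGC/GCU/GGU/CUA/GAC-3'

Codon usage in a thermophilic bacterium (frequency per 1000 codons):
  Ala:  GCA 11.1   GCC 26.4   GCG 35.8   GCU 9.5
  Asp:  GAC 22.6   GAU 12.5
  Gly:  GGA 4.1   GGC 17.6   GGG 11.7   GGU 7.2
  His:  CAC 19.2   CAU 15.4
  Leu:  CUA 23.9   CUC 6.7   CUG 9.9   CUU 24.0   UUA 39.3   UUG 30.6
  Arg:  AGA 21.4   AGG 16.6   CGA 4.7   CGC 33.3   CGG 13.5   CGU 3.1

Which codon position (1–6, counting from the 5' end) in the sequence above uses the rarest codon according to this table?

Codon 1 CAU (His): 15.4 per 1000.
Codon 2 CGC (Arg): 33.3 per 1000.
Codon 3 GCU (Ala): 9.5 per 1000.
Codon 4 GGU (Gly): 7.2 per 1000.
Codon 5 CUA (Leu): 23.9 per 1000.
Codon 6 GAC (Asp): 22.6 per 1000.
Lowest frequency is 7.2 at codon 4.

4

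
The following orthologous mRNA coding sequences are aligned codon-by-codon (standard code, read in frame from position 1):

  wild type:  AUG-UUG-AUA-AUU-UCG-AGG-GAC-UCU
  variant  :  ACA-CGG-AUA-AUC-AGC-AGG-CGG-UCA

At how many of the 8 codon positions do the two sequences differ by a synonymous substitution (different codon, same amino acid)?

Codon 1: AUG Met / ACA Thr — nonsynonymous.
Codon 2: UUG Leu / CGG Arg — nonsynonymous.
Codon 3: AUA Ile / AUA Ile — identical.
Codon 4: AUU Ile / AUC Ile — synonymous.
Codon 5: UCG Ser / AGC Ser — synonymous.
Codon 6: AGG Arg / AGG Arg — identical.
Codon 7: GAC Asp / CGG Arg — nonsynonymous.
Codon 8: UCU Ser / UCA Ser — synonymous.
Synonymous differences: 3.

3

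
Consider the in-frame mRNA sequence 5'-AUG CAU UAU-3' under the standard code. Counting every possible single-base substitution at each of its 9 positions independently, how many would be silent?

2

Codon 1 (AUG, Met): 0 synonymous substitutions.
Codon 2 (CAU, His): 1 synonymous substitution.
Codon 3 (UAU, Tyr): 1 synonymous substitution.
Total: 0 + 1 + 1 = 2.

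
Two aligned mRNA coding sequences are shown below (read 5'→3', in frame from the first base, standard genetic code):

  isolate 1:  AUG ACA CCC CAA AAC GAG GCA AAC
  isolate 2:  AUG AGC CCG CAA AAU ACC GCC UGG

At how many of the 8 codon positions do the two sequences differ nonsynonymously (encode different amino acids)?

Codon 1: AUG Met / AUG Met — identical.
Codon 2: ACA Thr / AGC Ser — nonsynonymous.
Codon 3: CCC Pro / CCG Pro — synonymous.
Codon 4: CAA Gln / CAA Gln — identical.
Codon 5: AAC Asn / AAU Asn — synonymous.
Codon 6: GAG Glu / ACC Thr — nonsynonymous.
Codon 7: GCA Ala / GCC Ala — synonymous.
Codon 8: AAC Asn / UGG Trp — nonsynonymous.
Nonsynonymous differences: 3.

3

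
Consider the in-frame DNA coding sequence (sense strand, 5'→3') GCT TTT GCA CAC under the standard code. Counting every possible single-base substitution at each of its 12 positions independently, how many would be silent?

8

Codon 1 (GCT, Ala): 3 synonymous substitutions.
Codon 2 (TTT, Phe): 1 synonymous substitution.
Codon 3 (GCA, Ala): 3 synonymous substitutions.
Codon 4 (CAC, His): 1 synonymous substitution.
Total: 3 + 1 + 3 + 1 = 8.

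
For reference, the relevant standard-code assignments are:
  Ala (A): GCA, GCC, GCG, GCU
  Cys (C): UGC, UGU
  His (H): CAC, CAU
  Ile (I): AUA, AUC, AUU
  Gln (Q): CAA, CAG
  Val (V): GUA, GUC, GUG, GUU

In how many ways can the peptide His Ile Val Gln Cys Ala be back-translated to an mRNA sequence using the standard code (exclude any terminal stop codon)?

His: 2 codons.
Ile: 3 codons.
Val: 4 codons.
Gln: 2 codons.
Cys: 2 codons.
Ala: 4 codons.
2 × 3 × 4 × 2 × 2 × 4 = 384.

384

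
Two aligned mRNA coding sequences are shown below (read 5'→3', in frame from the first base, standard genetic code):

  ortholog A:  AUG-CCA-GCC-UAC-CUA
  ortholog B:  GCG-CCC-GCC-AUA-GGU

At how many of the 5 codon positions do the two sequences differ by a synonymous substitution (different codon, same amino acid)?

Codon 1: AUG Met / GCG Ala — nonsynonymous.
Codon 2: CCA Pro / CCC Pro — synonymous.
Codon 3: GCC Ala / GCC Ala — identical.
Codon 4: UAC Tyr / AUA Ile — nonsynonymous.
Codon 5: CUA Leu / GGU Gly — nonsynonymous.
Synonymous differences: 1.

1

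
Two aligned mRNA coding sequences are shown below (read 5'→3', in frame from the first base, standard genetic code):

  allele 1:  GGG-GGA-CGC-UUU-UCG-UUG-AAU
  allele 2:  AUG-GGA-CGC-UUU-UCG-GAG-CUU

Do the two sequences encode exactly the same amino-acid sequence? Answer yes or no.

Codon 1: GGG Gly / AUG Met — nonsynonymous.
Codon 2: GGA Gly / GGA Gly — identical.
Codon 3: CGC Arg / CGC Arg — identical.
Codon 4: UUU Phe / UUU Phe — identical.
Codon 5: UCG Ser / UCG Ser — identical.
Codon 6: UUG Leu / GAG Glu — nonsynonymous.
Codon 7: AAU Asn / CUU Leu — nonsynonymous.
Nonsynonymous differences: 3 → different protein.

no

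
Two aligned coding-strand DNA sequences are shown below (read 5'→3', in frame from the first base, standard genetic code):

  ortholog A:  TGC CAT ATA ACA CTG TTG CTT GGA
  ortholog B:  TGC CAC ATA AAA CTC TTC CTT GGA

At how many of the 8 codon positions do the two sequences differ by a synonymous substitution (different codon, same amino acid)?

2

Codon 1: TGC Cys / TGC Cys — identical.
Codon 2: CAT His / CAC His — synonymous.
Codon 3: ATA Ile / ATA Ile — identical.
Codon 4: ACA Thr / AAA Lys — nonsynonymous.
Codon 5: CTG Leu / CTC Leu — synonymous.
Codon 6: TTG Leu / TTC Phe — nonsynonymous.
Codon 7: CTT Leu / CTT Leu — identical.
Codon 8: GGA Gly / GGA Gly — identical.
Synonymous differences: 2.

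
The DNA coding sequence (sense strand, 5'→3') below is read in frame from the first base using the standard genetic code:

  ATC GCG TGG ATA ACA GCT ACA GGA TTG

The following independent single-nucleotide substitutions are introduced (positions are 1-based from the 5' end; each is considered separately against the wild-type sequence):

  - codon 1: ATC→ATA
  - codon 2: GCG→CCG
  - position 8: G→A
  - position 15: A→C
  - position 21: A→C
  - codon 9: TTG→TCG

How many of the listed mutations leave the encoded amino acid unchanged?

3

Codon 1: ATC (Ile) → ATA (Ile) — synonymous.
Codon 2: GCG (Ala) → CCG (Pro) — missense.
Codon 3: TGG (Trp) → TAG (Stop) — nonsense.
Codon 5: ACA (Thr) → ACC (Thr) — synonymous.
Codon 7: ACA (Thr) → ACC (Thr) — synonymous.
Codon 9: TTG (Leu) → TCG (Ser) — missense.
Synonymous: 3 of 6.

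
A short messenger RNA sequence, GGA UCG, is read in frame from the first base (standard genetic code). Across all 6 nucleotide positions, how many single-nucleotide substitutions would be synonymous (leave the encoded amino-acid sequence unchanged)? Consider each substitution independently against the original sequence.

6

Codon 1 (GGA, Gly): 3 synonymous substitutions.
Codon 2 (UCG, Ser): 3 synonymous substitutions.
Total: 3 + 3 = 6.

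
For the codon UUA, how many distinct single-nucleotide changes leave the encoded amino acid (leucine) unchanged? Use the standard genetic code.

2

Position 1: CUA → 1 synonymous.
Position 2: none → 0 synonymous.
Position 3: UUG → 1 synonymous.
Total: 1 + 0 + 1 = 2.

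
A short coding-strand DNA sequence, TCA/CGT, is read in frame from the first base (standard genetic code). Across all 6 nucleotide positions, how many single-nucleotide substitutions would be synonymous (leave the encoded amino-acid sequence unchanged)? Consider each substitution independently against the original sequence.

6

Codon 1 (TCA, Ser): 3 synonymous substitutions.
Codon 2 (CGT, Arg): 3 synonymous substitutions.
Total: 3 + 3 = 6.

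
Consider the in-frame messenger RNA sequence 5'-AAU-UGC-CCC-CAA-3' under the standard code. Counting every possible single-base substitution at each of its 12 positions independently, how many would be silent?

6

Codon 1 (AAU, Asn): 1 synonymous substitution.
Codon 2 (UGC, Cys): 1 synonymous substitution.
Codon 3 (CCC, Pro): 3 synonymous substitutions.
Codon 4 (CAA, Gln): 1 synonymous substitution.
Total: 1 + 1 + 3 + 1 = 6.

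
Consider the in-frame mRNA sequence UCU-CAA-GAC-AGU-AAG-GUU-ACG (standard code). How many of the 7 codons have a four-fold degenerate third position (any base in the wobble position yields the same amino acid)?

3

Codon 1 UCU (Ser): third position 4-fold.
Codon 2 CAA (Gln): third position 2-fold.
Codon 3 GAC (Asp): third position 2-fold.
Codon 4 AGU (Ser): third position 2-fold.
Codon 5 AAG (Lys): third position 2-fold.
Codon 6 GUU (Val): third position 4-fold.
Codon 7 ACG (Thr): third position 4-fold.
Four-fold degenerate third positions: 3.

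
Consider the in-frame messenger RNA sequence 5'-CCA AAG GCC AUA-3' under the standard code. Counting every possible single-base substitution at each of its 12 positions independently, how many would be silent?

Codon 1 (CCA, Pro): 3 synonymous substitutions.
Codon 2 (AAG, Lys): 1 synonymous substitution.
Codon 3 (GCC, Ala): 3 synonymous substitutions.
Codon 4 (AUA, Ile): 2 synonymous substitutions.
Total: 3 + 1 + 3 + 2 = 9.

9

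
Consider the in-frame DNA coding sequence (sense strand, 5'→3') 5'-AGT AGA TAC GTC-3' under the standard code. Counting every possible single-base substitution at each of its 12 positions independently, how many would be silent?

Codon 1 (AGT, Ser): 1 synonymous substitution.
Codon 2 (AGA, Arg): 2 synonymous substitutions.
Codon 3 (TAC, Tyr): 1 synonymous substitution.
Codon 4 (GTC, Val): 3 synonymous substitutions.
Total: 1 + 2 + 1 + 3 = 7.

7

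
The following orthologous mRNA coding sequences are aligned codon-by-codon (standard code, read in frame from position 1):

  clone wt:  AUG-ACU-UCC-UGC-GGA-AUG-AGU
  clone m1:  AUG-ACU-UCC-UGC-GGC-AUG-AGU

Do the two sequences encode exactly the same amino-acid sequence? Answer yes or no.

yes

Codon 1: AUG Met / AUG Met — identical.
Codon 2: ACU Thr / ACU Thr — identical.
Codon 3: UCC Ser / UCC Ser — identical.
Codon 4: UGC Cys / UGC Cys — identical.
Codon 5: GGA Gly / GGC Gly — synonymous.
Codon 6: AUG Met / AUG Met — identical.
Codon 7: AGU Ser / AGU Ser — identical.
Nonsynonymous differences: 0 → same protein.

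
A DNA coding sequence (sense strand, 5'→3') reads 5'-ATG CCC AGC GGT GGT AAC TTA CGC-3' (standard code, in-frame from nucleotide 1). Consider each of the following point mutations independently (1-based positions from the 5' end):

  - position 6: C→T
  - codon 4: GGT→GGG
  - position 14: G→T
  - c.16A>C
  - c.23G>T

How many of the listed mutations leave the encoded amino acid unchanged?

Codon 2: CCC (Pro) → CCT (Pro) — synonymous.
Codon 4: GGT (Gly) → GGG (Gly) — synonymous.
Codon 5: GGT (Gly) → GTT (Val) — missense.
Codon 6: AAC (Asn) → CAC (His) — missense.
Codon 8: CGC (Arg) → CTC (Leu) — missense.
Synonymous: 2 of 5.

2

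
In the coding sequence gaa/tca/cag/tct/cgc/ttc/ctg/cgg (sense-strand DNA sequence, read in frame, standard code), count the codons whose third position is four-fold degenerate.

Codon 1 GAA (Glu): third position 2-fold.
Codon 2 TCA (Ser): third position 4-fold.
Codon 3 CAG (Gln): third position 2-fold.
Codon 4 TCT (Ser): third position 4-fold.
Codon 5 CGC (Arg): third position 4-fold.
Codon 6 TTC (Phe): third position 2-fold.
Codon 7 CTG (Leu): third position 4-fold.
Codon 8 CGG (Arg): third position 4-fold.
Four-fold degenerate third positions: 5.

5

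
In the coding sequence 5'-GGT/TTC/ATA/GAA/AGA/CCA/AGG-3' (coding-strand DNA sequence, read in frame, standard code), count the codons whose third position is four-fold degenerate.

2

Codon 1 GGT (Gly): third position 4-fold.
Codon 2 TTC (Phe): third position 2-fold.
Codon 3 ATA (Ile): third position 3-fold.
Codon 4 GAA (Glu): third position 2-fold.
Codon 5 AGA (Arg): third position 2-fold.
Codon 6 CCA (Pro): third position 4-fold.
Codon 7 AGG (Arg): third position 2-fold.
Four-fold degenerate third positions: 2.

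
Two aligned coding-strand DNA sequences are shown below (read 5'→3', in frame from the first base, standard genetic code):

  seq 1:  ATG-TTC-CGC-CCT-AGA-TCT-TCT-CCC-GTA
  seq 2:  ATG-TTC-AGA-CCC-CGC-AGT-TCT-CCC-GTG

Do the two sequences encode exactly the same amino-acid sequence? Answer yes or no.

Codon 1: ATG Met / ATG Met — identical.
Codon 2: TTC Phe / TTC Phe — identical.
Codon 3: CGC Arg / AGA Arg — synonymous.
Codon 4: CCT Pro / CCC Pro — synonymous.
Codon 5: AGA Arg / CGC Arg — synonymous.
Codon 6: TCT Ser / AGT Ser — synonymous.
Codon 7: TCT Ser / TCT Ser — identical.
Codon 8: CCC Pro / CCC Pro — identical.
Codon 9: GTA Val / GTG Val — synonymous.
Nonsynonymous differences: 0 → same protein.

yes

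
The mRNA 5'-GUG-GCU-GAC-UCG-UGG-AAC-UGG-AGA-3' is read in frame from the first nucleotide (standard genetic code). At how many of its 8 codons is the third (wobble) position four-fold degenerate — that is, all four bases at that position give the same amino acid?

Codon 1 GUG (Val): third position 4-fold.
Codon 2 GCU (Ala): third position 4-fold.
Codon 3 GAC (Asp): third position 2-fold.
Codon 4 UCG (Ser): third position 4-fold.
Codon 5 UGG (Trp): third position 1-fold.
Codon 6 AAC (Asn): third position 2-fold.
Codon 7 UGG (Trp): third position 1-fold.
Codon 8 AGA (Arg): third position 2-fold.
Four-fold degenerate third positions: 3.

3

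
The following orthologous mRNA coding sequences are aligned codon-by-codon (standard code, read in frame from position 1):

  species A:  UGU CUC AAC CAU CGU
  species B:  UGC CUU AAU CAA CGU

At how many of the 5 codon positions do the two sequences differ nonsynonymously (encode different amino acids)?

Codon 1: UGU Cys / UGC Cys — synonymous.
Codon 2: CUC Leu / CUU Leu — synonymous.
Codon 3: AAC Asn / AAU Asn — synonymous.
Codon 4: CAU His / CAA Gln — nonsynonymous.
Codon 5: CGU Arg / CGU Arg — identical.
Nonsynonymous differences: 1.

1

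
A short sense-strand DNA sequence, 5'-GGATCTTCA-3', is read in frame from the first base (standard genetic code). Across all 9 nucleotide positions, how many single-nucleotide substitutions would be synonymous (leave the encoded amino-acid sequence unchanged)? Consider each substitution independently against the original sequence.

Codon 1 (GGA, Gly): 3 synonymous substitutions.
Codon 2 (TCT, Ser): 3 synonymous substitutions.
Codon 3 (TCA, Ser): 3 synonymous substitutions.
Total: 3 + 3 + 3 = 9.

9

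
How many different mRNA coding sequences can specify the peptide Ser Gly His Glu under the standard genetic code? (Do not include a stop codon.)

Ser: 6 codons.
Gly: 4 codons.
His: 2 codons.
Glu: 2 codons.
6 × 4 × 2 × 2 = 96.

96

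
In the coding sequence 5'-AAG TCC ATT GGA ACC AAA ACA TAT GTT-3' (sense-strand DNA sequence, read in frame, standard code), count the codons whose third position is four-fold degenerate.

5

Codon 1 AAG (Lys): third position 2-fold.
Codon 2 TCC (Ser): third position 4-fold.
Codon 3 ATT (Ile): third position 3-fold.
Codon 4 GGA (Gly): third position 4-fold.
Codon 5 ACC (Thr): third position 4-fold.
Codon 6 AAA (Lys): third position 2-fold.
Codon 7 ACA (Thr): third position 4-fold.
Codon 8 TAT (Tyr): third position 2-fold.
Codon 9 GTT (Val): third position 4-fold.
Four-fold degenerate third positions: 5.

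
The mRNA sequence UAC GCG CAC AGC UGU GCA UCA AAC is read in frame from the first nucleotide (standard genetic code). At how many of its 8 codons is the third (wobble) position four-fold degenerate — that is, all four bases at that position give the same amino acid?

3

Codon 1 UAC (Tyr): third position 2-fold.
Codon 2 GCG (Ala): third position 4-fold.
Codon 3 CAC (His): third position 2-fold.
Codon 4 AGC (Ser): third position 2-fold.
Codon 5 UGU (Cys): third position 2-fold.
Codon 6 GCA (Ala): third position 4-fold.
Codon 7 UCA (Ser): third position 4-fold.
Codon 8 AAC (Asn): third position 2-fold.
Four-fold degenerate third positions: 3.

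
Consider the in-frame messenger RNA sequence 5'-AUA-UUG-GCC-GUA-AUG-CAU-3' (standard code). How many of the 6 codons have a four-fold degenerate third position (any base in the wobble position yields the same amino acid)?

Codon 1 AUA (Ile): third position 3-fold.
Codon 2 UUG (Leu): third position 2-fold.
Codon 3 GCC (Ala): third position 4-fold.
Codon 4 GUA (Val): third position 4-fold.
Codon 5 AUG (Met): third position 1-fold.
Codon 6 CAU (His): third position 2-fold.
Four-fold degenerate third positions: 2.

2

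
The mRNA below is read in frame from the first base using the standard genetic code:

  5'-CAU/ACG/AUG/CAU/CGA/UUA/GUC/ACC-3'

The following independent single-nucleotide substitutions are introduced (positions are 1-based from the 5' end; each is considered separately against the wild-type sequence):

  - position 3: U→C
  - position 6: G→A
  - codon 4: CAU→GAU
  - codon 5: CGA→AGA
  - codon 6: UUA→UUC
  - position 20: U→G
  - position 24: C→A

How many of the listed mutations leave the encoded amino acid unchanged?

4

Codon 1: CAU (His) → CAC (His) — synonymous.
Codon 2: ACG (Thr) → ACA (Thr) — synonymous.
Codon 4: CAU (His) → GAU (Asp) — missense.
Codon 5: CGA (Arg) → AGA (Arg) — synonymous.
Codon 6: UUA (Leu) → UUC (Phe) — missense.
Codon 7: GUC (Val) → GGC (Gly) — missense.
Codon 8: ACC (Thr) → ACA (Thr) — synonymous.
Synonymous: 4 of 7.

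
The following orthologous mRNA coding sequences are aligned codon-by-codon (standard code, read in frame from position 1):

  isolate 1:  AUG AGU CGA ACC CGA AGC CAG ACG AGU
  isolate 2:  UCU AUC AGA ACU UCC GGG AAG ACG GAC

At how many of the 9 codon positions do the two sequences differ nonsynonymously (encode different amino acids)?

Codon 1: AUG Met / UCU Ser — nonsynonymous.
Codon 2: AGU Ser / AUC Ile — nonsynonymous.
Codon 3: CGA Arg / AGA Arg — synonymous.
Codon 4: ACC Thr / ACU Thr — synonymous.
Codon 5: CGA Arg / UCC Ser — nonsynonymous.
Codon 6: AGC Ser / GGG Gly — nonsynonymous.
Codon 7: CAG Gln / AAG Lys — nonsynonymous.
Codon 8: ACG Thr / ACG Thr — identical.
Codon 9: AGU Ser / GAC Asp — nonsynonymous.
Nonsynonymous differences: 6.

6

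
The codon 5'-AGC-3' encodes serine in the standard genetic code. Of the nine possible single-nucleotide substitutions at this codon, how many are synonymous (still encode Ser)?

1

Position 1: none → 0 synonymous.
Position 2: none → 0 synonymous.
Position 3: AGU → 1 synonymous.
Total: 0 + 0 + 1 = 1.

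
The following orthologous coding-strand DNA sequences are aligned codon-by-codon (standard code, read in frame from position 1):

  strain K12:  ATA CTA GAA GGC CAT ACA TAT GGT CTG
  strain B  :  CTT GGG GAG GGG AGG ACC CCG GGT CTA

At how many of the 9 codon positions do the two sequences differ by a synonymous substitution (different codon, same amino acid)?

Codon 1: ATA Ile / CTT Leu — nonsynonymous.
Codon 2: CTA Leu / GGG Gly — nonsynonymous.
Codon 3: GAA Glu / GAG Glu — synonymous.
Codon 4: GGC Gly / GGG Gly — synonymous.
Codon 5: CAT His / AGG Arg — nonsynonymous.
Codon 6: ACA Thr / ACC Thr — synonymous.
Codon 7: TAT Tyr / CCG Pro — nonsynonymous.
Codon 8: GGT Gly / GGT Gly — identical.
Codon 9: CTG Leu / CTA Leu — synonymous.
Synonymous differences: 4.

4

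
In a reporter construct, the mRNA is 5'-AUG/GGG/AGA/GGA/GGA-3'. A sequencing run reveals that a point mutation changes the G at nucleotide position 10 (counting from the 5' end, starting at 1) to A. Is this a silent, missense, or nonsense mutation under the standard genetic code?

Position 10 falls in codon 4: GGA → Gly.
After the substitution the codon is AGA → Arg.
Gly ≠ Arg, so this is a missense mutation.

missense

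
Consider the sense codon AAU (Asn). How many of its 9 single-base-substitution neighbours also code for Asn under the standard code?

1

Position 1: none → 0 synonymous.
Position 2: none → 0 synonymous.
Position 3: AAC → 1 synonymous.
Total: 0 + 0 + 1 = 1.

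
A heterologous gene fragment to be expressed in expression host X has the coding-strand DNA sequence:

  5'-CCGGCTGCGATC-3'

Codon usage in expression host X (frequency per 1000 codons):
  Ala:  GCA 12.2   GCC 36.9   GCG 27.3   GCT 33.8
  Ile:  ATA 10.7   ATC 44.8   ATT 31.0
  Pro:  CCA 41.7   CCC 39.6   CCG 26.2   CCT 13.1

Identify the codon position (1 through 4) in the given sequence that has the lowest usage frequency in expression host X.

Codon 1 CCG (Pro): 26.2 per 1000.
Codon 2 GCT (Ala): 33.8 per 1000.
Codon 3 GCG (Ala): 27.3 per 1000.
Codon 4 ATC (Ile): 44.8 per 1000.
Lowest frequency is 26.2 at codon 1.

1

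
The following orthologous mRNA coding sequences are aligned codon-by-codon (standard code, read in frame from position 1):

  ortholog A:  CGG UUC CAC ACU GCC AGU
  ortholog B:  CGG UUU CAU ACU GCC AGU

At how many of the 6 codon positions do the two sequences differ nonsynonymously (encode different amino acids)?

Codon 1: CGG Arg / CGG Arg — identical.
Codon 2: UUC Phe / UUU Phe — synonymous.
Codon 3: CAC His / CAU His — synonymous.
Codon 4: ACU Thr / ACU Thr — identical.
Codon 5: GCC Ala / GCC Ala — identical.
Codon 6: AGU Ser / AGU Ser — identical.
Nonsynonymous differences: 0.

0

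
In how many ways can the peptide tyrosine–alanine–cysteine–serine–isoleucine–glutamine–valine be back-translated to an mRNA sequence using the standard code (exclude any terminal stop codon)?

Tyr: 2 codons.
Ala: 4 codons.
Cys: 2 codons.
Ser: 6 codons.
Ile: 3 codons.
Gln: 2 codons.
Val: 4 codons.
2 × 4 × 2 × 6 × 3 × 2 × 4 = 2304.

2304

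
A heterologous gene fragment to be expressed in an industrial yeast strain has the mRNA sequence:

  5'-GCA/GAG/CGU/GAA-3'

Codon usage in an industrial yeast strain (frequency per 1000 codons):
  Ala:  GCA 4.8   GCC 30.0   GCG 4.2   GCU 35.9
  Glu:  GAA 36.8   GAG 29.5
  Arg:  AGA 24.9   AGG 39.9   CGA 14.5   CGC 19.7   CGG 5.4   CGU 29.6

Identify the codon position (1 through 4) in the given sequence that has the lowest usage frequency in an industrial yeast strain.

Codon 1 GCA (Ala): 4.8 per 1000.
Codon 2 GAG (Glu): 29.5 per 1000.
Codon 3 CGU (Arg): 29.6 per 1000.
Codon 4 GAA (Glu): 36.8 per 1000.
Lowest frequency is 4.8 at codon 1.

1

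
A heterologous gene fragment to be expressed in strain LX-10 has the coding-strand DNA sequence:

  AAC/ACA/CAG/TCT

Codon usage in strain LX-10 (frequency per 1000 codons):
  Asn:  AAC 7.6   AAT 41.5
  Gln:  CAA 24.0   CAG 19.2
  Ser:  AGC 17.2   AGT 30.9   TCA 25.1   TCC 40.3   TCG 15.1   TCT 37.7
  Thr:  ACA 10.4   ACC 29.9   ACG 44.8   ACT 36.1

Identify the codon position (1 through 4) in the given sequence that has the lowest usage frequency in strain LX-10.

Codon 1 AAC (Asn): 7.6 per 1000.
Codon 2 ACA (Thr): 10.4 per 1000.
Codon 3 CAG (Gln): 19.2 per 1000.
Codon 4 TCT (Ser): 37.7 per 1000.
Lowest frequency is 7.6 at codon 1.

1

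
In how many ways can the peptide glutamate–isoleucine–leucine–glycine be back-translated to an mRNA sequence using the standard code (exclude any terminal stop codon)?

144

Glu: 2 codons.
Ile: 3 codons.
Leu: 6 codons.
Gly: 4 codons.
2 × 3 × 6 × 4 = 144.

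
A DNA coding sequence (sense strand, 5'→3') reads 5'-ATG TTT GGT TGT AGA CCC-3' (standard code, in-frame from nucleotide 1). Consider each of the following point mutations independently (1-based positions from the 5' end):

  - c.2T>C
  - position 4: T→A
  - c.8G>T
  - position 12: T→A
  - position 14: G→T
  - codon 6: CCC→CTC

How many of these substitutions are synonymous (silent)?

Codon 1: ATG (Met) → ACG (Thr) — missense.
Codon 2: TTT (Phe) → ATT (Ile) — missense.
Codon 3: GGT (Gly) → GTT (Val) — missense.
Codon 4: TGT (Cys) → TGA (Stop) — nonsense.
Codon 5: AGA (Arg) → ATA (Ile) — missense.
Codon 6: CCC (Pro) → CTC (Leu) — missense.
Synonymous: 0 of 6.

0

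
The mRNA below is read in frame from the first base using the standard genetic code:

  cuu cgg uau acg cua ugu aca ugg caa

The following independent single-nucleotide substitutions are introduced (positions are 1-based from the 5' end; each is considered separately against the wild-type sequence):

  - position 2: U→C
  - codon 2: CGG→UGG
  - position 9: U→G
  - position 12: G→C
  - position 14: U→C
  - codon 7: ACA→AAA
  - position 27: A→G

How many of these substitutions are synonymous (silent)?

2

Codon 1: CUU (Leu) → CCU (Pro) — missense.
Codon 2: CGG (Arg) → UGG (Trp) — missense.
Codon 3: UAU (Tyr) → UAG (Stop) — nonsense.
Codon 4: ACG (Thr) → ACC (Thr) — synonymous.
Codon 5: CUA (Leu) → CCA (Pro) — missense.
Codon 7: ACA (Thr) → AAA (Lys) — missense.
Codon 9: CAA (Gln) → CAG (Gln) — synonymous.
Synonymous: 2 of 7.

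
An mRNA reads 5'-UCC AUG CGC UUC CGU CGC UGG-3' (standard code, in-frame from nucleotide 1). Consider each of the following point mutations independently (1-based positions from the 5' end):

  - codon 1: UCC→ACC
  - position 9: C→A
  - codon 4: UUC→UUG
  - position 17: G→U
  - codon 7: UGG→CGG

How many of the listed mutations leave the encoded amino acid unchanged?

Codon 1: UCC (Ser) → ACC (Thr) — missense.
Codon 3: CGC (Arg) → CGA (Arg) — synonymous.
Codon 4: UUC (Phe) → UUG (Leu) — missense.
Codon 6: CGC (Arg) → CUC (Leu) — missense.
Codon 7: UGG (Trp) → CGG (Arg) — missense.
Synonymous: 1 of 5.

1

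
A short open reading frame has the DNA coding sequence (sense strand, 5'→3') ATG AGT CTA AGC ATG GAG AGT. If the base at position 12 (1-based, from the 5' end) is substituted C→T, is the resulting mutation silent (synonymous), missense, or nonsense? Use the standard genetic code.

silent

Position 12 falls in codon 4: AGC → Ser.
After the substitution the codon is AGT → Ser.
Both encode Ser, so the change is synonymous.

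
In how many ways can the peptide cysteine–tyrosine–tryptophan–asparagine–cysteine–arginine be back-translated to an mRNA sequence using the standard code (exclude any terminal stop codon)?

96

Cys: 2 codons.
Tyr: 2 codons.
Trp: 1 codon.
Asn: 2 codons.
Cys: 2 codons.
Arg: 6 codons.
2 × 2 × 1 × 2 × 2 × 6 = 96.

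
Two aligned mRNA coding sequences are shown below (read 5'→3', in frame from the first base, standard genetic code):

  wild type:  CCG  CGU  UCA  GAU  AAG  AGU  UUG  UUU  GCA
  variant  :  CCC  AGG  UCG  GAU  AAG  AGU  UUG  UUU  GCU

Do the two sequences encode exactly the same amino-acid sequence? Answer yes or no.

Codon 1: CCG Pro / CCC Pro — synonymous.
Codon 2: CGU Arg / AGG Arg — synonymous.
Codon 3: UCA Ser / UCG Ser — synonymous.
Codon 4: GAU Asp / GAU Asp — identical.
Codon 5: AAG Lys / AAG Lys — identical.
Codon 6: AGU Ser / AGU Ser — identical.
Codon 7: UUG Leu / UUG Leu — identical.
Codon 8: UUU Phe / UUU Phe — identical.
Codon 9: GCA Ala / GCU Ala — synonymous.
Nonsynonymous differences: 0 → same protein.

yes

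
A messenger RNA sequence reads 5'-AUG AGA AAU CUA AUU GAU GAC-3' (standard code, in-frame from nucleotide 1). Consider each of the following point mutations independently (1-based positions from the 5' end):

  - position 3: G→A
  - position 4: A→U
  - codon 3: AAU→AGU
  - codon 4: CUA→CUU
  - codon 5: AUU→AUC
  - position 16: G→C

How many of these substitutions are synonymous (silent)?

2

Codon 1: AUG (Met) → AUA (Ile) — missense.
Codon 2: AGA (Arg) → UGA (Stop) — nonsense.
Codon 3: AAU (Asn) → AGU (Ser) — missense.
Codon 4: CUA (Leu) → CUU (Leu) — synonymous.
Codon 5: AUU (Ile) → AUC (Ile) — synonymous.
Codon 6: GAU (Asp) → CAU (His) — missense.
Synonymous: 2 of 6.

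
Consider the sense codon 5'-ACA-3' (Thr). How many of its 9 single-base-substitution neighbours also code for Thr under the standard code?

3

Position 1: none → 0 synonymous.
Position 2: none → 0 synonymous.
Position 3: ACT, ACC, ACG → 3 synonymous.
Total: 0 + 0 + 3 = 3.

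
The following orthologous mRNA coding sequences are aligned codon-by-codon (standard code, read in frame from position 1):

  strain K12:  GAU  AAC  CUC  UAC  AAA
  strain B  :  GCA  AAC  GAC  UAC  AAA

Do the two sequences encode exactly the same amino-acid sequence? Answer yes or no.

no

Codon 1: GAU Asp / GCA Ala — nonsynonymous.
Codon 2: AAC Asn / AAC Asn — identical.
Codon 3: CUC Leu / GAC Asp — nonsynonymous.
Codon 4: UAC Tyr / UAC Tyr — identical.
Codon 5: AAA Lys / AAA Lys — identical.
Nonsynonymous differences: 2 → different protein.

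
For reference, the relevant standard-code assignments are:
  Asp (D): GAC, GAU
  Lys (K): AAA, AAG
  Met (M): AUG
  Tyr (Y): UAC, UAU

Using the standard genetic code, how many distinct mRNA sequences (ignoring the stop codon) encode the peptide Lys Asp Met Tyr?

Lys: 2 codons.
Asp: 2 codons.
Met: 1 codon.
Tyr: 2 codons.
2 × 2 × 1 × 2 = 8.

8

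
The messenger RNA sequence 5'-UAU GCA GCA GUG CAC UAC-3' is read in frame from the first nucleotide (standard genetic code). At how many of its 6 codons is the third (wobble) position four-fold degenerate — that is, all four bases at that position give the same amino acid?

3

Codon 1 UAU (Tyr): third position 2-fold.
Codon 2 GCA (Ala): third position 4-fold.
Codon 3 GCA (Ala): third position 4-fold.
Codon 4 GUG (Val): third position 4-fold.
Codon 5 CAC (His): third position 2-fold.
Codon 6 UAC (Tyr): third position 2-fold.
Four-fold degenerate third positions: 3.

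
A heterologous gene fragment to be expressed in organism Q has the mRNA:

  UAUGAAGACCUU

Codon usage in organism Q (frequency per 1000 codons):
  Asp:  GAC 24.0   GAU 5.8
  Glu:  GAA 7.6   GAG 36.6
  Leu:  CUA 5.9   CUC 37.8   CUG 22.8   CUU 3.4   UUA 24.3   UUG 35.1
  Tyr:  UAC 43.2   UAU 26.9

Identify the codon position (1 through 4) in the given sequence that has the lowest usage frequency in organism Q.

4

Codon 1 UAU (Tyr): 26.9 per 1000.
Codon 2 GAA (Glu): 7.6 per 1000.
Codon 3 GAC (Asp): 24.0 per 1000.
Codon 4 CUU (Leu): 3.4 per 1000.
Lowest frequency is 3.4 at codon 4.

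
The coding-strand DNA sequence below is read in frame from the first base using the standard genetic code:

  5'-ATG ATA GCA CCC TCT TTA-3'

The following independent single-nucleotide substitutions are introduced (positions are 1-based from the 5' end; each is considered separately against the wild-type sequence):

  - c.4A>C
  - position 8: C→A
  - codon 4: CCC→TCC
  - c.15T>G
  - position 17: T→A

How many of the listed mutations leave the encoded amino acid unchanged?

1

Codon 2: ATA (Ile) → CTA (Leu) — missense.
Codon 3: GCA (Ala) → GAA (Glu) — missense.
Codon 4: CCC (Pro) → TCC (Ser) — missense.
Codon 5: TCT (Ser) → TCG (Ser) — synonymous.
Codon 6: TTA (Leu) → TAA (Stop) — nonsense.
Synonymous: 1 of 5.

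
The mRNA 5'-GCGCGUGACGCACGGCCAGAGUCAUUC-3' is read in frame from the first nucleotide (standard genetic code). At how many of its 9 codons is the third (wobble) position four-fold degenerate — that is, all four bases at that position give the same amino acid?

Codon 1 GCG (Ala): third position 4-fold.
Codon 2 CGU (Arg): third position 4-fold.
Codon 3 GAC (Asp): third position 2-fold.
Codon 4 GCA (Ala): third position 4-fold.
Codon 5 CGG (Arg): third position 4-fold.
Codon 6 CCA (Pro): third position 4-fold.
Codon 7 GAG (Glu): third position 2-fold.
Codon 8 UCA (Ser): third position 4-fold.
Codon 9 UUC (Phe): third position 2-fold.
Four-fold degenerate third positions: 6.

6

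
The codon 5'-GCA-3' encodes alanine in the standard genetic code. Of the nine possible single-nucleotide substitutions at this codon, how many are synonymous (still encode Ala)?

3

Position 1: none → 0 synonymous.
Position 2: none → 0 synonymous.
Position 3: GCU, GCC, GCG → 3 synonymous.
Total: 0 + 0 + 3 = 3.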